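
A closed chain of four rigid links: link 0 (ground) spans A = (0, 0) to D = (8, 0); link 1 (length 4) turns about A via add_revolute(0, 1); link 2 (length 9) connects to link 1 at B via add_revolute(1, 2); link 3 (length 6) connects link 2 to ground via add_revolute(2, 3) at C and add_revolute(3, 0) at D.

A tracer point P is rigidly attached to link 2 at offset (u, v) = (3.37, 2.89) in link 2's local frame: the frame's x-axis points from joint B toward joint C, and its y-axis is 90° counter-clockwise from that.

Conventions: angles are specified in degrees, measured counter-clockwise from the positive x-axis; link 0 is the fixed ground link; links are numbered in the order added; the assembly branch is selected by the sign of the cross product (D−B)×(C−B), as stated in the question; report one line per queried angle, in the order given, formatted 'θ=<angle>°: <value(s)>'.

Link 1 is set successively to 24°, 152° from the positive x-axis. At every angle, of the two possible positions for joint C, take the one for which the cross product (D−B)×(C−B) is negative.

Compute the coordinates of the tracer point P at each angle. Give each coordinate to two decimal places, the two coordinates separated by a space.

A=(0,0), D=(8.00,0)
θ=24°: B = A + 4.00·(cos24°, sin24°) = (3.6542, 1.6269)
θ=24°: |BD| = 4.6404
θ=24°: circle(B,9.00) ∩ circle(D,6.00): a=7.1689, h=5.4412
θ=24°:   candidates: C₊=(12.2758,4.2093) cross=25.249; C₋=(8.4603,-5.9823) cross=-25.249
θ=24°:   branch - wants cross < 0 → take C=(8.4603,-5.9823) (cross=-25.249)
θ=24°: ex = (C−B)/|BC| = (0.5340,-0.8455); ey = (0.8455,0.5340)
θ=24°: P = B + 3.37·ex + 2.89·ey = (7.8972,0.3210)
θ=152°: B = A + 4.00·(cos152°, sin152°) = (-3.5318, 1.8779)
θ=152°: |BD| = 11.6837
θ=152°: circle(B,9.00) ∩ circle(D,6.00): a=7.7676, h=4.5458
θ=152°:   candidates: C₊=(4.8655,5.1161) cross=53.112; C₋=(3.4042,-3.8573) cross=-53.112
θ=152°:   branch - wants cross < 0 → take C=(3.4042,-3.8573) (cross=-53.112)
θ=152°: ex = (C−B)/|BC| = (0.7707,-0.6372); ey = (0.6372,0.7707)
θ=152°: P = B + 3.37·ex + 2.89·ey = (0.9070,1.9576)

θ=24°: 7.90 0.32
θ=152°: 0.91 1.96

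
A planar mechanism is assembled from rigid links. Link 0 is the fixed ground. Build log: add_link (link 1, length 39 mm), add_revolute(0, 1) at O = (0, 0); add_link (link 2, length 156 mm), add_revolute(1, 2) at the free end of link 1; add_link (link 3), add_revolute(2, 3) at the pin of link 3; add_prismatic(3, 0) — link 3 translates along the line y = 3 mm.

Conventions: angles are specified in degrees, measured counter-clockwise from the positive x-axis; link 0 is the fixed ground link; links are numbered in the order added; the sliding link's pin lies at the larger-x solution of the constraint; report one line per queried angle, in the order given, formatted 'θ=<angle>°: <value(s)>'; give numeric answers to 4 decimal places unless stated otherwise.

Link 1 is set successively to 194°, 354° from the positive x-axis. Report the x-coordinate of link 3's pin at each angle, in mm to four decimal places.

geometry: r = 39 mm, L = 156 mm, e = 3 mm
θ=194°: crank pin P = (r cos θ, r sin θ) = (-37.841533, -9.434954)
θ=194°: h = r sin θ − e = -9.434954 − 3 = -12.434954
θ=194°: x = r cos θ + √(L² − h²) = -37.841533 + 155.503607 = 117.662074
θ=354°: crank pin P = (r cos θ, r sin θ) = (38.786354, -4.076610)
θ=354°: h = r sin θ − e = -4.076610 − 3 = -7.076610
θ=354°: x = r cos θ + √(L² − h²) = 38.786354 + 155.839410 = 194.625764

θ=194°: 117.6621
θ=354°: 194.6258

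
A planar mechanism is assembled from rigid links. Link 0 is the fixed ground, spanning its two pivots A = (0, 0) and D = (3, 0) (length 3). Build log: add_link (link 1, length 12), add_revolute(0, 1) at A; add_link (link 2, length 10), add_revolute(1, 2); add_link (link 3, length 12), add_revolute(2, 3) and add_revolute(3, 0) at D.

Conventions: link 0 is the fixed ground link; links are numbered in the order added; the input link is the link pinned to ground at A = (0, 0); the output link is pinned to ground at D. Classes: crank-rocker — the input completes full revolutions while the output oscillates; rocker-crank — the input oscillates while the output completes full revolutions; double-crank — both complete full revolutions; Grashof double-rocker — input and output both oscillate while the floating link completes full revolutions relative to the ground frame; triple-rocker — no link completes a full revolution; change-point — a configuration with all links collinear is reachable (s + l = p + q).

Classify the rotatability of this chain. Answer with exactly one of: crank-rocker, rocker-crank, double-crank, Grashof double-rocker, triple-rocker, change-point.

lengths: ground=3, input=12, coupler=10, output=12
sorted: s=3 (shortest), l=12 (longest), p+q=22
s + l = 15 vs p + q = 22
s + l < p + q (Grashof) with shortest = ground link → double-crank

double-crank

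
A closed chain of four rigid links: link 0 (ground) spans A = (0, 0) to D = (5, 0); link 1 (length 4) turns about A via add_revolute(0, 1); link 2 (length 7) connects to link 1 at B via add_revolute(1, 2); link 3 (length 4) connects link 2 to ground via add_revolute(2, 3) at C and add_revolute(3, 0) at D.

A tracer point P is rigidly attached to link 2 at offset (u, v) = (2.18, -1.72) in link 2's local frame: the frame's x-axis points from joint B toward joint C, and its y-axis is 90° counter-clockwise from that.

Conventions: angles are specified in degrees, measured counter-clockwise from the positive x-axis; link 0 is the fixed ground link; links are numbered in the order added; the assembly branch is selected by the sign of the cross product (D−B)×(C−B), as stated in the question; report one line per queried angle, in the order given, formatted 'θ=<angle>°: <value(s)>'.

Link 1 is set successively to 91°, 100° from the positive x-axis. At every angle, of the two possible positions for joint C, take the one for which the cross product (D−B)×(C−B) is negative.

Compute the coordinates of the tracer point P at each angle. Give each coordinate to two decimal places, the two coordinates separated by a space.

A=(0,0), D=(5.00,0)
θ=91°: B = A + 4.00·(cos91°, sin91°) = (-0.0698, 3.9994)
θ=91°: |BD| = 6.4574
θ=91°: circle(B,7.00) ∩ circle(D,4.00): a=5.7839, h=3.9429
θ=91°:   candidates: C₊=(6.9133,3.5128) cross=25.461; C₋=(2.0292,-2.6785) cross=-25.461
θ=91°:   branch - wants cross < 0 → take C=(2.0292,-2.6785) (cross=-25.461)
θ=91°: ex = (C−B)/|BC| = (0.2999,-0.9540); ey = (0.9540,0.2999)
θ=91°: P = B + 2.18·ex + -1.72·ey = (-1.0570,1.4039)
θ=100°: B = A + 4.00·(cos100°, sin100°) = (-0.6946, 3.9392)
θ=100°: |BD| = 6.9243
θ=100°: circle(B,7.00) ∩ circle(D,4.00): a=5.8451, h=3.8517
θ=100°:   candidates: C₊=(6.3036,3.7816) cross=26.670; C₋=(1.9212,-2.5537) cross=-26.670
θ=100°:   branch - wants cross < 0 → take C=(1.9212,-2.5537) (cross=-26.670)
θ=100°: ex = (C−B)/|BC| = (0.3737,-0.9276); ey = (0.9276,0.3737)
θ=100°: P = B + 2.18·ex + -1.72·ey = (-1.4753,1.2744)

θ=91°: -1.06 1.40
θ=100°: -1.48 1.27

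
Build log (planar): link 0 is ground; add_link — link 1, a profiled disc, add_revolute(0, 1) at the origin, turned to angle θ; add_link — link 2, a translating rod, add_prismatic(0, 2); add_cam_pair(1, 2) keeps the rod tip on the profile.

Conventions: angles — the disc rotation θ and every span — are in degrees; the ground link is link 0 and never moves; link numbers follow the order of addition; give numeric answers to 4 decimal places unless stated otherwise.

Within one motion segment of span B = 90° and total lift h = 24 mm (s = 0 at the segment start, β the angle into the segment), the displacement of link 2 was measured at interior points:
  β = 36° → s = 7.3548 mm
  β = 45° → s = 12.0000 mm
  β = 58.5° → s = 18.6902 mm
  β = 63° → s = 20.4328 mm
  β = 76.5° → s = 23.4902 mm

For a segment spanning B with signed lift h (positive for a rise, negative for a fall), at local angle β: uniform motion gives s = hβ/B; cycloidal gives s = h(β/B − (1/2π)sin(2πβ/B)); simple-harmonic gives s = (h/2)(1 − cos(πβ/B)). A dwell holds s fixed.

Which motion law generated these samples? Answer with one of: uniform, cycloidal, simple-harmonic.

candidates at β/B = r: uniform s = h·r (linear in β); cycloidal s = h·(r − sin(2πr)/(2π)); simple-harmonic s = (h/2)(1 − cos(πr))
β=36°: printed 7.3548 | uniform 9.6000, cycloidal 7.3548, simple-harmonic 8.2918
β=45°: printed 12.0000 | uniform 12.0000, cycloidal 12.0000, simple-harmonic 12.0000
β=58.5°: printed 18.6902 | uniform 15.6000, cycloidal 18.6902, simple-harmonic 17.4479
β=63°: printed 20.4328 | uniform 16.8000, cycloidal 20.4328, simple-harmonic 19.0534
β=76.5°: printed 23.4902 | uniform 20.4000, cycloidal 23.4902, simple-harmonic 22.6921
only one law matches every sample → cycloidal

cycloidal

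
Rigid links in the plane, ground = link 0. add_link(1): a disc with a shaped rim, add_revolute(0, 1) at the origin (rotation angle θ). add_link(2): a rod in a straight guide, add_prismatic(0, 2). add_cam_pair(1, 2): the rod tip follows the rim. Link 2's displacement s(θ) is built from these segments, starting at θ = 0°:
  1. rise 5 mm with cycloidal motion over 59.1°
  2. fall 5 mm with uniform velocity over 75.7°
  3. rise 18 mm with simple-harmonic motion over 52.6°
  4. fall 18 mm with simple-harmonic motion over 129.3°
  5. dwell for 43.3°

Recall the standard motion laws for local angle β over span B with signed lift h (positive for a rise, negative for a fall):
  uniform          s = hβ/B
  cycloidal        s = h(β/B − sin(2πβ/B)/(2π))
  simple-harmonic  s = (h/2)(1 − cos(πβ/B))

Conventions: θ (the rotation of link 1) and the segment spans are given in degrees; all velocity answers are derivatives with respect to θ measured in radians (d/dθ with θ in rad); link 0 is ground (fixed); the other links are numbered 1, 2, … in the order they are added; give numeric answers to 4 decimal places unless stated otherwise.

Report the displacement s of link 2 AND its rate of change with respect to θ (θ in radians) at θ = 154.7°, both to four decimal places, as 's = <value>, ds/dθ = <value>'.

segment 1 (0° to 59.1°, cycloidal, h = 5) is passed completely: s = 0.0000 + (5) = 5.0000
segment 2 (59.1° to 134.8°, uniform, h = -5) is passed completely: s = 5.0000 + (-5) = 0.0000
θ = 154.7° falls in segment 3 (134.8° to 187.4°, simple-harmonic, h = 18): β = 154.7 − 134.8 = 19.9°, B = 52.6°; Δs = 18/2·(1 − cos(π·0.3783)) = 5.6429; s = 0.0000 + 5.6429 = 5.6429
velocity in seg [134.8°–187.4°] (simple-harmonic), θ in radians: β = 19.9° = 0.3473 rad, B = 52.6° = 0.9180 rad; ds/dθ = (πh/(2B)) sin(πβ/B) = (π·18/(2·0.9180)) sin(π·0.3783) = 28.575717 mm/rad

s = 5.6429, ds/dθ = 28.5757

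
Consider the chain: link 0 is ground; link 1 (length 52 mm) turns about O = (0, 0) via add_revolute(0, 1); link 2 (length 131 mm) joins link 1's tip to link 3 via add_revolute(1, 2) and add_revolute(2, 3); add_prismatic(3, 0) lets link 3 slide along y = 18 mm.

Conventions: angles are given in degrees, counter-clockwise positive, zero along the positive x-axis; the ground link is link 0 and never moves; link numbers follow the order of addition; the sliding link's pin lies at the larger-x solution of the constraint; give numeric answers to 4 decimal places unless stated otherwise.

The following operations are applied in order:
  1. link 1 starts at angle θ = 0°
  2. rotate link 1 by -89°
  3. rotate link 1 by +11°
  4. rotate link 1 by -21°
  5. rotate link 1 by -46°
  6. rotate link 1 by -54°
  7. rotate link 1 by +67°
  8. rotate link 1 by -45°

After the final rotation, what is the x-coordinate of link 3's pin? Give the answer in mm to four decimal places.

geometry: r = 52 mm, L = 131 mm, e = 18 mm; θ starts at 0°
rotate link 1 by -89°: θ ← 0° -89° = -89°
rotate link 1 by +11°: θ ← -89° +11° = -78°
rotate link 1 by -21°: θ ← -78° -21° = -99°
rotate link 1 by -46°: θ ← -99° -46° = -145°
rotate link 1 by -54°: θ ← -145° -54° = -199°
rotate link 1 by +67°: θ ← -199° +67° = -132°
rotate link 1 by -45°: θ ← -132° -45° = -177°
crank pin P = (r cos θ, r sin θ) = (-51.928736, -2.721470)
h = r sin θ − e = -2.721470 − 18 = -20.721470
x = r cos θ + √(L² − h²) = -51.928736 + 129.350766 = 77.422030

77.4220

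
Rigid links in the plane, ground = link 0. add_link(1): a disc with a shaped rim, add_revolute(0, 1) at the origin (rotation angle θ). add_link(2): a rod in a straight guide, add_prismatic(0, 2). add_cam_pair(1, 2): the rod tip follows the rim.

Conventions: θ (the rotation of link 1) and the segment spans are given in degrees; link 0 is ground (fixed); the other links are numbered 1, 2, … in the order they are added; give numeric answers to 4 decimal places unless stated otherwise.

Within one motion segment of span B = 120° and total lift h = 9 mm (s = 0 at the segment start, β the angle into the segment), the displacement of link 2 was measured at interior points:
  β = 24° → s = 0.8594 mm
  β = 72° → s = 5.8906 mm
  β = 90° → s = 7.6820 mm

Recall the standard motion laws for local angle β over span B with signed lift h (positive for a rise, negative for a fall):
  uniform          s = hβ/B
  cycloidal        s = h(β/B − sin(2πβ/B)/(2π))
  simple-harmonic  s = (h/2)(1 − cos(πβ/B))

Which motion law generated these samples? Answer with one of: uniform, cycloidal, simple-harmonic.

candidates at β/B = r: uniform s = h·r (linear in β); cycloidal s = h·(r − sin(2πr)/(2π)); simple-harmonic s = (h/2)(1 − cos(πr))
β=24°: printed 0.8594 | uniform 1.8000, cycloidal 0.4377, simple-harmonic 0.8594
β=72°: printed 5.8906 | uniform 5.4000, cycloidal 6.2419, simple-harmonic 5.8906
β=90°: printed 7.6820 | uniform 6.7500, cycloidal 8.1824, simple-harmonic 7.6820
only one law matches every sample → simple-harmonic

simple-harmonic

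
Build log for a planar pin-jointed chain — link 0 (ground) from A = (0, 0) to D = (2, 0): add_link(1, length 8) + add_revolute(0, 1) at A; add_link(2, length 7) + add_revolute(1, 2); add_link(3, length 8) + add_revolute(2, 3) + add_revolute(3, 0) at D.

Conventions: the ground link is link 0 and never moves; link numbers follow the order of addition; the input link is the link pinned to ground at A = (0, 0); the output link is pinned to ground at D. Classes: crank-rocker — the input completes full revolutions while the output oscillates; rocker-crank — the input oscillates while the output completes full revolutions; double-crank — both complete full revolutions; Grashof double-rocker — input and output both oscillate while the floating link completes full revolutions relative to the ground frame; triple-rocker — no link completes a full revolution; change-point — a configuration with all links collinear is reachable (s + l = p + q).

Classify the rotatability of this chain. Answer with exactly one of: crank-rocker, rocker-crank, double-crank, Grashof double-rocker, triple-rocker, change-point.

lengths: ground=2, input=8, coupler=7, output=8
sorted: s=2 (shortest), l=8 (longest), p+q=15
s + l = 10 vs p + q = 15
s + l < p + q (Grashof) with shortest = ground link → double-crank

double-crank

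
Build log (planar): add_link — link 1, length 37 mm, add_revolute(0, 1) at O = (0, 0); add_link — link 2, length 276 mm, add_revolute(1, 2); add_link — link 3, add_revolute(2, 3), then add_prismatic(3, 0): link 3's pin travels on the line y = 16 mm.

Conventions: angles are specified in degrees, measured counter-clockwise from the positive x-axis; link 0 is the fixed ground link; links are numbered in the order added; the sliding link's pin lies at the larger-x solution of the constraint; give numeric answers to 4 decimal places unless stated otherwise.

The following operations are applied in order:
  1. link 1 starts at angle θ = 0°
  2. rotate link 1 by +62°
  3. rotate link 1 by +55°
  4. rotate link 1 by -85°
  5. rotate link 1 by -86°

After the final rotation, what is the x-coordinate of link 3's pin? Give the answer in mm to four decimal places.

geometry: r = 37 mm, L = 276 mm, e = 16 mm; θ starts at 0°
rotate link 1 by +62°: θ ← 0° +62° = 62°
rotate link 1 by +55°: θ ← 62° +55° = 117°
rotate link 1 by -85°: θ ← 117° -85° = 32°
rotate link 1 by -86°: θ ← 32° -86° = -54°
crank pin P = (r cos θ, r sin θ) = (21.748054, -29.933629)
h = r sin θ − e = -29.933629 − 16 = -45.933629
x = r cos θ + √(L² − h²) = 21.748054 + 272.150880 = 293.898935

293.8989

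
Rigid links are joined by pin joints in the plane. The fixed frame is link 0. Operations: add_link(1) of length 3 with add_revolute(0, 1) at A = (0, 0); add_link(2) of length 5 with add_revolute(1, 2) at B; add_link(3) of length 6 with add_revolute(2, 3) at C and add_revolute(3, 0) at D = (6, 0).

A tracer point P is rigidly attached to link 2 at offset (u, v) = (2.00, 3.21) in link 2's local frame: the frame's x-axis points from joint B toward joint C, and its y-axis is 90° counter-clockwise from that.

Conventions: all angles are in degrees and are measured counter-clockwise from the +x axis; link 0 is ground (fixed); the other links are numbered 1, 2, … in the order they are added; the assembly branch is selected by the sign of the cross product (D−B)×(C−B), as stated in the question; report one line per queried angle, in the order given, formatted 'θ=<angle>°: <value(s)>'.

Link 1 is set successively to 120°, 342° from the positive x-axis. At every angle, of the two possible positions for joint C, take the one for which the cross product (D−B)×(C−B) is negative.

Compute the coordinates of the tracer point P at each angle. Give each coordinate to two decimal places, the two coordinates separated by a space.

A=(0,0), D=(6.00,0)
θ=120°: B = A + 3.00·(cos120°, sin120°) = (-1.5000, 2.5981)
θ=120°: |BD| = 7.9373
θ=120°: circle(B,5.00) ∩ circle(D,6.00): a=3.2757, h=3.7775
θ=120°:   candidates: C₊=(2.8317,5.0953) cross=29.983; C₋=(0.3587,-2.0436) cross=-29.983
θ=120°:   branch - wants cross < 0 → take C=(0.3587,-2.0436) (cross=-29.983)
θ=120°: ex = (C−B)/|BC| = (0.3717,-0.9283); ey = (0.9283,0.3717)
θ=120°: P = B + 2.00·ex + 3.21·ey = (2.2234,1.9347)
θ=342°: B = A + 3.00·(cos342°, sin342°) = (2.8532, -0.9271)
θ=342°: |BD| = 3.2805
θ=342°: circle(B,5.00) ∩ circle(D,6.00): a=-0.0363, h=4.9999
θ=342°:   candidates: C₊=(1.4055,3.8588) cross=16.402; C₋=(4.2313,-5.7334) cross=-16.402
θ=342°:   branch - wants cross < 0 → take C=(4.2313,-5.7334) (cross=-16.402)
θ=342°: ex = (C−B)/|BC| = (0.2756,-0.9613); ey = (0.9613,0.2756)
θ=342°: P = B + 2.00·ex + 3.21·ey = (6.4901,-1.9648)

θ=120°: 2.22 1.93
θ=342°: 6.49 -1.96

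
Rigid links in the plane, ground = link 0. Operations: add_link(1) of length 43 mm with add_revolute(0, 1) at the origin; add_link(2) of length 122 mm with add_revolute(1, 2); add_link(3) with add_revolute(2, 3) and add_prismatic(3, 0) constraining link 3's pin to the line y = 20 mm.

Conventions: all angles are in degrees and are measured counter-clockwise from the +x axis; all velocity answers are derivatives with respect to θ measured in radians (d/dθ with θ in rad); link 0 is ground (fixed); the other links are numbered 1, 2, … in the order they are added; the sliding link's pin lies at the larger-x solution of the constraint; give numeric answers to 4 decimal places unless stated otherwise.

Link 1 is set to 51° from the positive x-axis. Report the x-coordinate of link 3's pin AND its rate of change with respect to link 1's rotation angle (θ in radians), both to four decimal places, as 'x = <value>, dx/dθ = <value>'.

geometry: r = 43 mm, L = 122 mm, e = 20 mm
crank pin P = (r cos θ, r sin θ) = (27.060777, 33.417276)
h = r sin θ − e = 33.417276 − 20 = 13.417276
x = r cos θ + √(L² − h²) = 27.060777 + 121.259955 = 148.320732
dx/dθ = −r sin θ − h·r cos θ/√(L² − h²) (θ in radians; h = 13.417276) = -36.411521

x = 148.3207, dx/dθ = -36.4115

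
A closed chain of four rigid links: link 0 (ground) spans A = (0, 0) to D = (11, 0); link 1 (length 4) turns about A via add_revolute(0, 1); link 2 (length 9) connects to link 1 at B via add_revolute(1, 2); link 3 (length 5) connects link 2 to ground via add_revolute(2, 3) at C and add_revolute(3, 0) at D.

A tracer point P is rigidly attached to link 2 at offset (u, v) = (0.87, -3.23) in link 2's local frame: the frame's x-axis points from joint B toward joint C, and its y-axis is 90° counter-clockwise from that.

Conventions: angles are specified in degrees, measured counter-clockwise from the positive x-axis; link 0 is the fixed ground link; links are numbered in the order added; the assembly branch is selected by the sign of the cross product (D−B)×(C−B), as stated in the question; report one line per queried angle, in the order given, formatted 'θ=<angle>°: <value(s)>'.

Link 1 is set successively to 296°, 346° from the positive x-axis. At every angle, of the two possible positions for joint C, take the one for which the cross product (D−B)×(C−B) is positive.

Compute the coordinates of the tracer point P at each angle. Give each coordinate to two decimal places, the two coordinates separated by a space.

A=(0,0), D=(11.00,0)
θ=296°: B = A + 4.00·(cos296°, sin296°) = (1.7535, -3.5952)
θ=296°: |BD| = 9.9209
θ=296°: circle(B,9.00) ∩ circle(D,5.00): a=7.7828, h=4.5198
θ=296°:   candidates: C₊=(7.3693,3.4378) cross=44.840; C₋=(10.6452,-4.9874) cross=-44.840
θ=296°:   branch + wants cross > 0 → take C=(7.3693,3.4378) (cross=44.840)
θ=296°: ex = (C−B)/|BC| = (0.6240,0.7814); ey = (-0.7814,0.6240)
θ=296°: P = B + 0.87·ex + -3.23·ey = (4.8204,-4.9308)
θ=346°: B = A + 4.00·(cos346°, sin346°) = (3.8812, -0.9677)
θ=346°: |BD| = 7.1843
θ=346°: circle(B,9.00) ∩ circle(D,5.00): a=7.4895, h=4.9907
θ=346°:   candidates: C₊=(10.6303,4.9863) cross=35.854; C₋=(11.9747,-4.9041) cross=-35.854
θ=346°:   branch + wants cross > 0 → take C=(10.6303,4.9863) (cross=35.854)
θ=346°: ex = (C−B)/|BC| = (0.7499,0.6616); ey = (-0.6616,0.7499)
θ=346°: P = B + 0.87·ex + -3.23·ey = (6.6704,-2.8143)

θ=296°: 4.82 -4.93
θ=346°: 6.67 -2.81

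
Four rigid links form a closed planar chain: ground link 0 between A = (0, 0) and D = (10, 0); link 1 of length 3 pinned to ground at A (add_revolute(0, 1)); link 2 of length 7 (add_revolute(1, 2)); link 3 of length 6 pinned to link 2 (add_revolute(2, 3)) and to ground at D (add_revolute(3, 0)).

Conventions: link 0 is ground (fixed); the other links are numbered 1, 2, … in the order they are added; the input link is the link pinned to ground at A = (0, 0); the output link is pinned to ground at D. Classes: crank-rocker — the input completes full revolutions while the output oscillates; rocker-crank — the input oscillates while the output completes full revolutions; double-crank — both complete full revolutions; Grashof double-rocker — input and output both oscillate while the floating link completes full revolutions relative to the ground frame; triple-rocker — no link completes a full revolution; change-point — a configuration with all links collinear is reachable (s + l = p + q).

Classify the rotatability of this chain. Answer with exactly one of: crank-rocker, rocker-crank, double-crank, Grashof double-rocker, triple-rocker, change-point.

lengths: ground=10, input=3, coupler=7, output=6
sorted: s=3 (shortest), l=10 (longest), p+q=13
s + l = 13 vs p + q = 13
s + l = p + q → change-point (collinear configuration reachable)

change-point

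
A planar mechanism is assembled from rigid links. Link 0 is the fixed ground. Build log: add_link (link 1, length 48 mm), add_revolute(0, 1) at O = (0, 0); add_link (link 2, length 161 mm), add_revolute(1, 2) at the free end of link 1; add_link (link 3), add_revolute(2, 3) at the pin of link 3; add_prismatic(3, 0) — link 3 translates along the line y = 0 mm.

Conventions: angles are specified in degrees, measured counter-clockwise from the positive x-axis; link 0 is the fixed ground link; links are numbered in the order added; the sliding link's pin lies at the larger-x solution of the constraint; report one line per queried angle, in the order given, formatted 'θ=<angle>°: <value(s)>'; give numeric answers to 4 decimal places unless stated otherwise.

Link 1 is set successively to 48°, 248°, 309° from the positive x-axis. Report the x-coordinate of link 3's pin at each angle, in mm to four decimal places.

geometry: r = 48 mm, L = 161 mm, e = 0 mm
θ=48°: crank pin P = (r cos θ, r sin θ) = (32.118269, 35.670952)
θ=48°: h = r sin θ − e = 35.670952 − 0 = 35.670952
θ=48°: x = r cos θ + √(L² − h²) = 32.118269 + 156.998673 = 189.116942
θ=248°: crank pin P = (r cos θ, r sin θ) = (-17.981116, -44.504825)
θ=248°: h = r sin θ − e = -44.504825 − 0 = -44.504825
θ=248°: x = r cos θ + √(L² − h²) = -17.981116 + 154.726599 = 136.745483
θ=309°: crank pin P = (r cos θ, r sin θ) = (30.207379, -37.303006)
θ=309°: h = r sin θ − e = -37.303006 − 0 = -37.303006
θ=309°: x = r cos θ + √(L² − h²) = 30.207379 + 156.618919 = 186.826298

θ=48°: 189.1169
θ=248°: 136.7455
θ=309°: 186.8263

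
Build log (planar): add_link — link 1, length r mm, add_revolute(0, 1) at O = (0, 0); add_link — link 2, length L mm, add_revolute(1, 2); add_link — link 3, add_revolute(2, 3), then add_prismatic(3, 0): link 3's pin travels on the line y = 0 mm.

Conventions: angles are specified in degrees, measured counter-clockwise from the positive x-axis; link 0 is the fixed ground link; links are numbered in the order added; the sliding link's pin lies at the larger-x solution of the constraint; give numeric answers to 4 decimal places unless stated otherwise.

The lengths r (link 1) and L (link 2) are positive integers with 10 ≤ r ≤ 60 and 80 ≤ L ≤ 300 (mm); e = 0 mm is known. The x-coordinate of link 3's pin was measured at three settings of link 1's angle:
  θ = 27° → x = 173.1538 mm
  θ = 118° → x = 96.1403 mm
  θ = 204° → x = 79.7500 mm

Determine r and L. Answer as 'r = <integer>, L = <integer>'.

constraint per measurement: (x − r cos θ)² + (r sin θ − e)² = L²
subtracting the θ₁ and θ₂ equations cancels the r² and L² terms:
r = (x₁² − x₂²) / (2[(x₁cos θ₁ + e sin θ₁) − (x₂cos θ₂ + e sin θ₂)]) = 52.0000 → r = 52
L² = (x₁ − r cos θ₁)² + (r sin θ₁ − e)² = 16640.9972 → L = 129.0000 → L = 129
check at θ₃=204°: x = 79.7500 (printed 79.7500) ✓

r = 52, L = 129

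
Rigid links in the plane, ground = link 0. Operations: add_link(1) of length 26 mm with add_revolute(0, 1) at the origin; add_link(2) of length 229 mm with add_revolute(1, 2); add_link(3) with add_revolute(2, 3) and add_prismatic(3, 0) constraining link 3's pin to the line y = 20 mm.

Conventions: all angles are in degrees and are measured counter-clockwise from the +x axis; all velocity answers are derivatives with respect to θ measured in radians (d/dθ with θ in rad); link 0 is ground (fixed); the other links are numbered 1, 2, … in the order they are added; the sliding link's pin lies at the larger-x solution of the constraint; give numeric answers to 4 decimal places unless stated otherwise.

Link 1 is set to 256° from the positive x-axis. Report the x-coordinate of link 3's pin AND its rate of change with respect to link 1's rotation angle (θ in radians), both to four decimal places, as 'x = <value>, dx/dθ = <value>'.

geometry: r = 26 mm, L = 229 mm, e = 20 mm
crank pin P = (r cos θ, r sin θ) = (-6.289969, -25.227689)
h = r sin θ − e = -25.227689 − 20 = -45.227689
x = r cos θ + √(L² − h²) = -6.289969 + 224.489323 = 218.199354
dx/dθ = −r sin θ − h·r cos θ/√(L² − h²) (θ in radians; h = -45.227689) = 23.960454

x = 218.1994, dx/dθ = 23.9605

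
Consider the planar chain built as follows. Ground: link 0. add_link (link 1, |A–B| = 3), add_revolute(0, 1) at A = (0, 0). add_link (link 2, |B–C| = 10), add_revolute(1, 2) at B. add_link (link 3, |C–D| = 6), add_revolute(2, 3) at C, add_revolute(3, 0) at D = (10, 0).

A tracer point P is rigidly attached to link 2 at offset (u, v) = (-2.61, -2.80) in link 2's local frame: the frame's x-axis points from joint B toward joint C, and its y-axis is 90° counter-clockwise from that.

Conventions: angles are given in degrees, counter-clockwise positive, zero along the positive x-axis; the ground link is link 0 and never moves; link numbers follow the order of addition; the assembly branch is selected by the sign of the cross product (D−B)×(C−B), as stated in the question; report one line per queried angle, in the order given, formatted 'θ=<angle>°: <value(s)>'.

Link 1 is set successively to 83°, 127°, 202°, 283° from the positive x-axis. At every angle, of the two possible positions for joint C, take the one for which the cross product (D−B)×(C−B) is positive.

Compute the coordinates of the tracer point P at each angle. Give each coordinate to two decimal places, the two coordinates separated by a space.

A=(0,0), D=(10.00,0)
θ=83°: B = A + 3.00·(cos83°, sin83°) = (0.3656, 2.9776)
θ=83°: |BD| = 10.0840
θ=83°: circle(B,10.00) ∩ circle(D,6.00): a=8.2154, h=5.7016
θ=83°:   candidates: C₊=(9.8982,5.9991) cross=57.495; C₋=(6.5311,-4.8956) cross=-57.495
θ=83°:   branch + wants cross > 0 → take C=(9.8982,5.9991) (cross=57.495)
θ=83°: ex = (C−B)/|BC| = (0.9533,0.3021); ey = (-0.3021,0.9533)
θ=83°: P = B + -2.61·ex + -2.80·ey = (-1.2764,-0.4801)
θ=127°: B = A + 3.00·(cos127°, sin127°) = (-1.8054, 2.3959)
θ=127°: |BD| = 12.0461
θ=127°: circle(B,10.00) ∩ circle(D,6.00): a=8.6795, h=4.9665
θ=127°:   candidates: C₊=(7.6885,5.5369) cross=59.827; C₋=(5.7129,-4.1977) cross=-59.827
θ=127°:   branch + wants cross > 0 → take C=(7.6885,5.5369) (cross=59.827)
θ=127°: ex = (C−B)/|BC| = (0.9494,0.3141); ey = (-0.3141,0.9494)
θ=127°: P = B + -2.61·ex + -2.80·ey = (-3.4039,-1.0822)
θ=202°: B = A + 3.00·(cos202°, sin202°) = (-2.7816, -1.1238)
θ=202°: |BD| = 12.8309
θ=202°: circle(B,10.00) ∩ circle(D,6.00): a=8.9094, h=4.5412
θ=202°:   candidates: C₊=(5.6959,4.1803) cross=58.267; C₋=(6.4914,-4.8672) cross=-58.267
θ=202°:   branch + wants cross > 0 → take C=(5.6959,4.1803) (cross=58.267)
θ=202°: ex = (C−B)/|BC| = (0.8477,0.5304); ey = (-0.5304,0.8477)
θ=202°: P = B + -2.61·ex + -2.80·ey = (-3.5090,-4.8819)
θ=283°: B = A + 3.00·(cos283°, sin283°) = (0.6749, -2.9231)
θ=283°: |BD| = 9.7726
θ=283°: circle(B,10.00) ∩ circle(D,6.00): a=8.1608, h=5.7795
θ=283°:   candidates: C₊=(6.7333,5.0327) cross=56.480; C₋=(10.1907,-5.9970) cross=-56.480
θ=283°:   branch + wants cross > 0 → take C=(6.7333,5.0327) (cross=56.480)
θ=283°: ex = (C−B)/|BC| = (0.6058,0.7956); ey = (-0.7956,0.6058)
θ=283°: P = B + -2.61·ex + -2.80·ey = (1.3212,-6.6959)

θ=83°: -1.28 -0.48
θ=127°: -3.40 -1.08
θ=202°: -3.51 -4.88
θ=283°: 1.32 -6.70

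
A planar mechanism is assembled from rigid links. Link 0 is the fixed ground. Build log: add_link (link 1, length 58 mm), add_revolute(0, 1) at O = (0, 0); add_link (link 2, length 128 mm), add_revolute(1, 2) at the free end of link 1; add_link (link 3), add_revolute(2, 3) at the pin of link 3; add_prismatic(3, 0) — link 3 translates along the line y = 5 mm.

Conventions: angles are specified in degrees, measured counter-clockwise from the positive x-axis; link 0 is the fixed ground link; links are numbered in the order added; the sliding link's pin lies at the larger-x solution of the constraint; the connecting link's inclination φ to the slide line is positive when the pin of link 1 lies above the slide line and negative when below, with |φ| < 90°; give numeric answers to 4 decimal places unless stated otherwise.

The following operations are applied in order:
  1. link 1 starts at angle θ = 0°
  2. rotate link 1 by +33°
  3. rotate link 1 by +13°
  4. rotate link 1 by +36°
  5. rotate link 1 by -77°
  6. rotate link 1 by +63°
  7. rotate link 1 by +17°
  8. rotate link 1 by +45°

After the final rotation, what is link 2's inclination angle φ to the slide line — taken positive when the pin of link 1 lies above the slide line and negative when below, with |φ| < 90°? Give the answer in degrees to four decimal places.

geometry: r = 58 mm, L = 128 mm, e = 5 mm; θ starts at 0°
rotate link 1 by +33°: θ ← 0° +33° = 33°
rotate link 1 by +13°: θ ← 33° +13° = 46°
rotate link 1 by +36°: θ ← 46° +36° = 82°
rotate link 1 by -77°: θ ← 82° -77° = 5°
rotate link 1 by +63°: θ ← 5° +63° = 68°
rotate link 1 by +17°: θ ← 68° +17° = 85°
rotate link 1 by +45°: θ ← 85° +45° = 130°
h = r sin θ − e = 44.430578 − 5 = 39.430578
sin φ = h / L = 39.430578 / 128 = 0.30805139
φ = arcsin(0.30805139) = 17.941837°

17.9418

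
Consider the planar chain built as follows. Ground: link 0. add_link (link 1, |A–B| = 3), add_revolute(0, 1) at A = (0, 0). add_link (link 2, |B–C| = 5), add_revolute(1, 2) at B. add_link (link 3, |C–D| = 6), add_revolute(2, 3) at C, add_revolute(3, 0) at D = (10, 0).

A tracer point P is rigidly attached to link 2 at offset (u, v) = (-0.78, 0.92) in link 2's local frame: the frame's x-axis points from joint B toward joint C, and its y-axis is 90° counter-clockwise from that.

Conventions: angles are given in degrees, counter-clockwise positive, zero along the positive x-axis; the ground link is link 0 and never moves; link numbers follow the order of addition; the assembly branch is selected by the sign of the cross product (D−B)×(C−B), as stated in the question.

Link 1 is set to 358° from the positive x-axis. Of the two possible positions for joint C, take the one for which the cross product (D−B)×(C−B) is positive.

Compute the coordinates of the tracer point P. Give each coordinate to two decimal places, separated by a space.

A=(0,0), D=(10.00,0)
B = A + 3.00·(cos358°, sin358°) = (2.9982, -0.1047)
|BD| = 7.0026
circle(B,5.00) ∩ circle(D,6.00): a=2.7159, h=4.1981
  candidates: C₊=(5.6510,4.1335) cross=29.398; C₋=(5.7765,-4.2617) cross=-29.398
  branch + wants cross > 0 → take C=(5.6510,4.1335) (cross=29.398)
ex = (C−B)/|BC| = (0.5306,0.8476); ey = (-0.8476,0.5306)
P = B + -0.78·ex + 0.92·ey = (1.8045,-0.2777)

1.80 -0.28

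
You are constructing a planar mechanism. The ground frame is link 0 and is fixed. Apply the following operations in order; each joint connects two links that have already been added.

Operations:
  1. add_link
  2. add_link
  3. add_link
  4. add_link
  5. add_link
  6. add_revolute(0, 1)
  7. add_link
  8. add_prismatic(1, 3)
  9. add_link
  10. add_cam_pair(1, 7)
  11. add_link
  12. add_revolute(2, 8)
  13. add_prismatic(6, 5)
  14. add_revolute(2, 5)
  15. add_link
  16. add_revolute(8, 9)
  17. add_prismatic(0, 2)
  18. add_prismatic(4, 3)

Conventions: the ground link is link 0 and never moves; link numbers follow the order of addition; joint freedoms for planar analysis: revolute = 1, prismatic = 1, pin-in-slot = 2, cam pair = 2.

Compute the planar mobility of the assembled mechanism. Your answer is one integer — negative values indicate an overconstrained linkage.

ground; <1,0,0>
#1 <2,0,0>
#2 <3,0,0>
#3 <4,0,0>
#4 <5,0,0>
#5 <6,0,0>
R:0↔1 J1 <6,1,0>
#6 <7,1,0>
P:1↔3 J1 <7,2,0>
#7 <8,2,0>
C:1↔7 J2 <8,2,1>
#8 <9,2,1>
R:2↔8 J1 <9,3,1>
P:6↔5 J1 <9,4,1>
R:2↔5 J1 <9,5,1>
#9 <10,5,1>
R:8↔9 J1 <10,6,1>
P:0↔2 J1 <10,7,1>
P:4↔3 J1 <10,8,1>
3×9 − 2×8 − 1×1 = 10

M = 10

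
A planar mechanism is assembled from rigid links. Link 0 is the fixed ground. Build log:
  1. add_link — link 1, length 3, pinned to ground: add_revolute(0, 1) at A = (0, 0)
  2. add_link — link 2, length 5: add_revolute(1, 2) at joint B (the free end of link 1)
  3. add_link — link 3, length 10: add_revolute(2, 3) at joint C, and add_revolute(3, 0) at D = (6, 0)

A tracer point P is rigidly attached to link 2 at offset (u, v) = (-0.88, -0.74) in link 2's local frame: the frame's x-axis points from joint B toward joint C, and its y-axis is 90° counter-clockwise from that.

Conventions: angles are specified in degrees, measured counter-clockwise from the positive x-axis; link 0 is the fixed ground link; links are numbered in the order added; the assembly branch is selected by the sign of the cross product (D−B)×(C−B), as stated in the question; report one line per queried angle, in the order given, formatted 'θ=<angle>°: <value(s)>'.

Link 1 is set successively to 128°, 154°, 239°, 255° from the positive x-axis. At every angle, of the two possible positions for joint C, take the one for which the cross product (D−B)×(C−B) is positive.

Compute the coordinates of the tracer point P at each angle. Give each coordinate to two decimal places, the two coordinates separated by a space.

A=(0,0), D=(6.00,0)
θ=128°: B = A + 3.00·(cos128°, sin128°) = (-1.8470, 2.3640)
θ=128°: |BD| = 8.1954
θ=128°: circle(B,5.00) ∩ circle(D,10.00): a=-0.4781, h=4.9771
θ=128°:   candidates: C₊=(-0.8691,7.2675) cross=40.789; C₋=(-3.7404,-2.2636) cross=-40.789
θ=128°:   branch + wants cross > 0 → take C=(-0.8691,7.2675) (cross=40.789)
θ=128°: ex = (C−B)/|BC| = (0.1956,0.9807); ey = (-0.9807,0.1956)
θ=128°: P = B + -0.88·ex + -0.74·ey = (-1.2934,1.3563)
θ=154°: B = A + 3.00·(cos154°, sin154°) = (-2.6964, 1.3151)
θ=154°: |BD| = 8.7953
θ=154°: circle(B,5.00) ∩ circle(D,10.00): a=0.1340, h=4.9982
θ=154°:   candidates: C₊=(-1.8166,6.2371) cross=43.961; C₋=(-3.3113,-3.6469) cross=-43.961
θ=154°:   branch + wants cross > 0 → take C=(-1.8166,6.2371) (cross=43.961)
θ=154°: ex = (C−B)/|BC| = (0.1760,0.9844); ey = (-0.9844,0.1760)
θ=154°: P = B + -0.88·ex + -0.74·ey = (-2.1228,0.3186)
θ=239°: B = A + 3.00·(cos239°, sin239°) = (-1.5451, -2.5715)
θ=239°: |BD| = 7.9713
θ=239°: circle(B,5.00) ∩ circle(D,10.00): a=-0.7187, h=4.9481
θ=239°:   candidates: C₊=(-3.8217,1.8802) cross=39.442; C₋=(-0.6292,-7.4869) cross=-39.442
θ=239°:   branch + wants cross > 0 → take C=(-3.8217,1.8802) (cross=39.442)
θ=239°: ex = (C−B)/|BC| = (-0.4553,0.8903); ey = (-0.8903,-0.4553)
θ=239°: P = B + -0.88·ex + -0.74·ey = (-0.4856,-3.0181)
θ=255°: B = A + 3.00·(cos255°, sin255°) = (-0.7765, -2.8978)
θ=255°: |BD| = 7.3700
θ=255°: circle(B,5.00) ∩ circle(D,10.00): a=-1.4031, h=4.7991
θ=255°:   candidates: C₊=(-3.9535,0.9631) cross=35.369; C₋=(-0.1797,-7.8620) cross=-35.369
θ=255°:   branch + wants cross > 0 → take C=(-3.9535,0.9631) (cross=35.369)
θ=255°: ex = (C−B)/|BC| = (-0.6354,0.7722); ey = (-0.7722,-0.6354)
θ=255°: P = B + -0.88·ex + -0.74·ey = (0.3541,-3.1071)

θ=128°: -1.29 1.36
θ=154°: -2.12 0.32
θ=239°: -0.49 -3.02
θ=255°: 0.35 -3.11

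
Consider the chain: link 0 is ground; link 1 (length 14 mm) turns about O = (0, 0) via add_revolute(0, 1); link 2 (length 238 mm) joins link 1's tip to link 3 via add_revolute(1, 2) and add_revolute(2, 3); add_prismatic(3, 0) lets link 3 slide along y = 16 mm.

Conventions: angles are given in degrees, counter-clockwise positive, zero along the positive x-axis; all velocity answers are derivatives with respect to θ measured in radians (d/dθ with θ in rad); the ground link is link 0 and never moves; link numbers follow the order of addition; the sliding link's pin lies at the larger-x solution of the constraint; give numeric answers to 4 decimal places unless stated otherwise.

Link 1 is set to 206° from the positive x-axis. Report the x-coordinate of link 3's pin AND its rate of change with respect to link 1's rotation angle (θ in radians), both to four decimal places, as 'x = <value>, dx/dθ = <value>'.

geometry: r = 14 mm, L = 238 mm, e = 16 mm
crank pin P = (r cos θ, r sin θ) = (-12.583117, -6.137196)
h = r sin θ − e = -6.137196 − 16 = -22.137196
x = r cos θ + √(L² − h²) = -12.583117 + 236.968235 = 224.385119
dx/dθ = −r sin θ − h·r cos θ/√(L² − h²) (θ in radians; h = -22.137196) = 4.961701

x = 224.3851, dx/dθ = 4.9617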